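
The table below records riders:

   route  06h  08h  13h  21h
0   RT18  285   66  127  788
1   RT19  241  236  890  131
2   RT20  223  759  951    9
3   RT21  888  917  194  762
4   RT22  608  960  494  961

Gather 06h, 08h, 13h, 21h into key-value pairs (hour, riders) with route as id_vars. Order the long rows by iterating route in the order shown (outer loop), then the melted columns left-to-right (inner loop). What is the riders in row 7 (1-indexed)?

890

20 rows total (5 × 4). Row 7: index ⌊(7-1)/4⌋ = 1 into route → RT19; (7-1) mod 4 = 2 into the melted columns → 13h.
So row 7 is (RT19, 13h, 890); riders = 890.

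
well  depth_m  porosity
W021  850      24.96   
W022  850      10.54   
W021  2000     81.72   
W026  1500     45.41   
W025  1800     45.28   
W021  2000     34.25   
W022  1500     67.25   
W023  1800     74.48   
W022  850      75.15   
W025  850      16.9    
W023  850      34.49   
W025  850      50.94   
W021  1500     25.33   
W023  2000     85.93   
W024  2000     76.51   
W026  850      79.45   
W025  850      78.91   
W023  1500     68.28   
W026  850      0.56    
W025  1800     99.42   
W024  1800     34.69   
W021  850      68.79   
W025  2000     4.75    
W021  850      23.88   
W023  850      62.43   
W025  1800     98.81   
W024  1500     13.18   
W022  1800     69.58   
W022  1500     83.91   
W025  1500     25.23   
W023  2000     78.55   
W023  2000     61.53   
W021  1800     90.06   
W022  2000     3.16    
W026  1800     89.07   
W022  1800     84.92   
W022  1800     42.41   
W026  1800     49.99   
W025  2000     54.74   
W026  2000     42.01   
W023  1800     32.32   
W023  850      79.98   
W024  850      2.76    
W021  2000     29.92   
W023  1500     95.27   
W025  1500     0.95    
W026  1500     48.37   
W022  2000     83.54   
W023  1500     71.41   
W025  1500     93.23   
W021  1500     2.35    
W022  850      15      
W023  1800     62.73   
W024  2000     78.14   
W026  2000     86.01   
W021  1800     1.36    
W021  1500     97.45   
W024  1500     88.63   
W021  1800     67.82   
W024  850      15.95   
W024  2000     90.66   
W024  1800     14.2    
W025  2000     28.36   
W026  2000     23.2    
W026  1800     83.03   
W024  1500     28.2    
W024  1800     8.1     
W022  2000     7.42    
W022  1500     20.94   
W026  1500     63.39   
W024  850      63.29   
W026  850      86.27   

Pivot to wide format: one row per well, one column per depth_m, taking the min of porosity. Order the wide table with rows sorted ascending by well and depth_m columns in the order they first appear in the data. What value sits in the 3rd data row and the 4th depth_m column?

32.32

With rows sorted ascending by well, row 3 is well=W023. depth_m columns in first-appearance order: 850, 2000, 1500, 1800; column 4 is 1800.
Long rows with well=W023, depth_m=1800: min(74.48, 32.32, 62.73) = 32.32.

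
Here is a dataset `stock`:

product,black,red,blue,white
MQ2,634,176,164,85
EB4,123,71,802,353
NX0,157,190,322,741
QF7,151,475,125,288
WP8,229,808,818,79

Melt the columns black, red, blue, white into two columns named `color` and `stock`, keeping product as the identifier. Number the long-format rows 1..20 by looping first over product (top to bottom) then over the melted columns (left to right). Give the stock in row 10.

190

20 rows total (5 × 4). Row 10: index ⌊(10-1)/4⌋ = 2 into product → NX0; (10-1) mod 4 = 1 into the melted columns → red.
So row 10 is (NX0, red, 190); stock = 190.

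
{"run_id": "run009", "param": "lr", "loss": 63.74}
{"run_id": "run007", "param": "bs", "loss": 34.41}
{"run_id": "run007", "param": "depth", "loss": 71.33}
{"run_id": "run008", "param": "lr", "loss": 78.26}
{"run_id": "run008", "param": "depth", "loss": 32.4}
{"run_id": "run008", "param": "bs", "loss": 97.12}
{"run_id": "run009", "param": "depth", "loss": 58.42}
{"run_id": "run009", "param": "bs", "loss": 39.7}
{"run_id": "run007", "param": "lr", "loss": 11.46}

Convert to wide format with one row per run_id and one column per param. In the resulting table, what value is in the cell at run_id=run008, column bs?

Wide layout: rows indexed by run_id, columns are the 3 distinct param values (lr, bs, depth).
Cell (run_id=run008, param=bs) draws from the long row where run_id=run008 and param=bs, which has loss=97.12.

97.12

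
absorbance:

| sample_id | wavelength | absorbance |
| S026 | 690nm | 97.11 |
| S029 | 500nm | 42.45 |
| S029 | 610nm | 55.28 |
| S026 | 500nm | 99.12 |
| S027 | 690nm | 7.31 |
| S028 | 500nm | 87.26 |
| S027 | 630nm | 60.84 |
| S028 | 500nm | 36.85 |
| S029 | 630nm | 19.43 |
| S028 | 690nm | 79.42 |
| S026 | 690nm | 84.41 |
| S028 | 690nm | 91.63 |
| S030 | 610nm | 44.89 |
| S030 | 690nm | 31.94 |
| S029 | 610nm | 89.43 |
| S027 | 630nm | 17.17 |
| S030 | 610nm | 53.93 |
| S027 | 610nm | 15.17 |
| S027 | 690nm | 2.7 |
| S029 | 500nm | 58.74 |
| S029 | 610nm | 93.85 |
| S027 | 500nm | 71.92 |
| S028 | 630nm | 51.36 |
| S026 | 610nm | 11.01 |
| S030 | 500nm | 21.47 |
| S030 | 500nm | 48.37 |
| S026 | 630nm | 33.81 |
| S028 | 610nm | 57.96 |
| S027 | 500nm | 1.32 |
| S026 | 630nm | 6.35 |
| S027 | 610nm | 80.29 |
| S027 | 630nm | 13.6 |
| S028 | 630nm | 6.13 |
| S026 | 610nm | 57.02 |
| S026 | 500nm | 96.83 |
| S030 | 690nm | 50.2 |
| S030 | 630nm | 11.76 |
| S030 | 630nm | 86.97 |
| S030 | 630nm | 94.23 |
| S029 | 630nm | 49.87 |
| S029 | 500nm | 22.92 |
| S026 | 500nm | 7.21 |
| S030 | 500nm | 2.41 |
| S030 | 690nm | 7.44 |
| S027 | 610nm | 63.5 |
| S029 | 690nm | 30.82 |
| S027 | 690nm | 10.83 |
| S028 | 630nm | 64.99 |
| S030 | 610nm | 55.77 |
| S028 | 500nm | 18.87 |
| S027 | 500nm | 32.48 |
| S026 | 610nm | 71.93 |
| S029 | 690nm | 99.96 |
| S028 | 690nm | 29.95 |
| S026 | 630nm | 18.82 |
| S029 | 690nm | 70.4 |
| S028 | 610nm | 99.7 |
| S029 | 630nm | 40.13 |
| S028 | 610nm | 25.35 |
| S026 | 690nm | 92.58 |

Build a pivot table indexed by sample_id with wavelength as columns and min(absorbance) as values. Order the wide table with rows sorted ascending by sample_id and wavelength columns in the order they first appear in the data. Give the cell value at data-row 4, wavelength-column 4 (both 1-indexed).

19.43

With rows sorted ascending by sample_id, row 4 is sample_id=S029. wavelength columns in first-appearance order: 690nm, 500nm, 610nm, 630nm; column 4 is 630nm.
Long rows with sample_id=S029, wavelength=630nm: min(19.43, 49.87, 40.13) = 19.43.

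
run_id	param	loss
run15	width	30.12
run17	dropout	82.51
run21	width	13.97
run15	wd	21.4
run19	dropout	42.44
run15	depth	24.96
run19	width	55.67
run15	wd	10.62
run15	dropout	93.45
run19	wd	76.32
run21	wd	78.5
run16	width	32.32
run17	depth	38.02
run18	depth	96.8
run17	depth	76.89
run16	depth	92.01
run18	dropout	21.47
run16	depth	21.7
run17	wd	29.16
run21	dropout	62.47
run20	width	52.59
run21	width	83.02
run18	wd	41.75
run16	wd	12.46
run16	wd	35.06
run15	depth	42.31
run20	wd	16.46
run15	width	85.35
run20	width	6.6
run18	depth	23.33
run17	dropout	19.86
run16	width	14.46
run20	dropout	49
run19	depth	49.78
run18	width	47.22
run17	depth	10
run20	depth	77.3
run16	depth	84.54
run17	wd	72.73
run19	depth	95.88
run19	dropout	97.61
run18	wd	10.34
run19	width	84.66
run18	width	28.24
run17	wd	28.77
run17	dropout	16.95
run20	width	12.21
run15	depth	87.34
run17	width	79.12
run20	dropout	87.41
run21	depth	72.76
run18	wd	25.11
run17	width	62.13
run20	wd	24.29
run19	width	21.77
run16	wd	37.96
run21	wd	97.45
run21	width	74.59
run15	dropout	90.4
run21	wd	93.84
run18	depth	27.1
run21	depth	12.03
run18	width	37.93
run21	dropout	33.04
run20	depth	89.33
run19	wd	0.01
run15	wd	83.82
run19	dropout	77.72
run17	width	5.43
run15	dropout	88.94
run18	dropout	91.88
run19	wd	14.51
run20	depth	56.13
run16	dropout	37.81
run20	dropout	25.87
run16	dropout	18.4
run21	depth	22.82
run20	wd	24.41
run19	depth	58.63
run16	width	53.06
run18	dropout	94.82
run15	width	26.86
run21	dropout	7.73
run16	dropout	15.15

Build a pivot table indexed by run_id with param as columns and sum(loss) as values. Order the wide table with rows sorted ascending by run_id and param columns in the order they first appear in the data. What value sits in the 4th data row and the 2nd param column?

208.17

With rows sorted ascending by run_id, row 4 is run_id=run18. param columns in first-appearance order: width, dropout, wd, depth; column 2 is dropout.
Long rows with run_id=run18, param=dropout: 21.47 + 91.88 + 94.82 = 208.17.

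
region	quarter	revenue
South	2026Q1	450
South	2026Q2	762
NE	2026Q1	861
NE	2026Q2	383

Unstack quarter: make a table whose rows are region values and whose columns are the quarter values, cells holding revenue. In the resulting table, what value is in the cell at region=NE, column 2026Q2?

Wide layout: rows indexed by region, columns are the 2 distinct quarter values (2026Q1, 2026Q2).
Cell (region=NE, quarter=2026Q2) draws from the long row where region=NE and quarter=2026Q2, which has revenue=383.

383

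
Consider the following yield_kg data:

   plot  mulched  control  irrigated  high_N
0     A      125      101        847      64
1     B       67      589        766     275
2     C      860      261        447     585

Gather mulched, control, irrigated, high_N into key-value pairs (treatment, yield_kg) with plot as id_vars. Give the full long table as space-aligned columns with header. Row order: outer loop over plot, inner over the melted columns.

plot  treatment  yield_kg
A     mulched    125     
A     control    101     
A     irrigated  847     
A     high_N     64      
B     mulched    67      
B     control    589     
B     irrigated  766     
B     high_N     275     
C     mulched    860     
C     control    261     
C     irrigated  447     
C     high_N     585     

Each (plot, column) pair becomes one row: 3 × 4 = 12 rows.
For example, (A, mulched) → yield_kg=125.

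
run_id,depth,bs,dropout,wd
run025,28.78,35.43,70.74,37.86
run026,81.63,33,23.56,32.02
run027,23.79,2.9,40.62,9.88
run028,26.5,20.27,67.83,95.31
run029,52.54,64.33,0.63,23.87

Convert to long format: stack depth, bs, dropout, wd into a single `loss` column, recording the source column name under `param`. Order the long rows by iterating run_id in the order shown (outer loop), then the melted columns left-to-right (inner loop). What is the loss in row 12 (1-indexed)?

20 rows total (5 × 4). Row 12: index ⌊(12-1)/4⌋ = 2 into run_id → run027; (12-1) mod 4 = 3 into the melted columns → wd.
So row 12 is (run027, wd, 9.88); loss = 9.88.

9.88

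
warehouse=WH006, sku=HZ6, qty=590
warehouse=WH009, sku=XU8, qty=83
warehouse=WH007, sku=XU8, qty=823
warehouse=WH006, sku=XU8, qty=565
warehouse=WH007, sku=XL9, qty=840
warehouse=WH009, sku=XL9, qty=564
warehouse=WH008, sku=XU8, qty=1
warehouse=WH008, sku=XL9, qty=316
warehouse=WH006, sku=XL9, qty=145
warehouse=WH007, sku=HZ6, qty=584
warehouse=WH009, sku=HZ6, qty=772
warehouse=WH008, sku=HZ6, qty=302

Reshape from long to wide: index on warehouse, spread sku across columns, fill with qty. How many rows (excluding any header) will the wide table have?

4 distinct warehouse values → 4 rows.

4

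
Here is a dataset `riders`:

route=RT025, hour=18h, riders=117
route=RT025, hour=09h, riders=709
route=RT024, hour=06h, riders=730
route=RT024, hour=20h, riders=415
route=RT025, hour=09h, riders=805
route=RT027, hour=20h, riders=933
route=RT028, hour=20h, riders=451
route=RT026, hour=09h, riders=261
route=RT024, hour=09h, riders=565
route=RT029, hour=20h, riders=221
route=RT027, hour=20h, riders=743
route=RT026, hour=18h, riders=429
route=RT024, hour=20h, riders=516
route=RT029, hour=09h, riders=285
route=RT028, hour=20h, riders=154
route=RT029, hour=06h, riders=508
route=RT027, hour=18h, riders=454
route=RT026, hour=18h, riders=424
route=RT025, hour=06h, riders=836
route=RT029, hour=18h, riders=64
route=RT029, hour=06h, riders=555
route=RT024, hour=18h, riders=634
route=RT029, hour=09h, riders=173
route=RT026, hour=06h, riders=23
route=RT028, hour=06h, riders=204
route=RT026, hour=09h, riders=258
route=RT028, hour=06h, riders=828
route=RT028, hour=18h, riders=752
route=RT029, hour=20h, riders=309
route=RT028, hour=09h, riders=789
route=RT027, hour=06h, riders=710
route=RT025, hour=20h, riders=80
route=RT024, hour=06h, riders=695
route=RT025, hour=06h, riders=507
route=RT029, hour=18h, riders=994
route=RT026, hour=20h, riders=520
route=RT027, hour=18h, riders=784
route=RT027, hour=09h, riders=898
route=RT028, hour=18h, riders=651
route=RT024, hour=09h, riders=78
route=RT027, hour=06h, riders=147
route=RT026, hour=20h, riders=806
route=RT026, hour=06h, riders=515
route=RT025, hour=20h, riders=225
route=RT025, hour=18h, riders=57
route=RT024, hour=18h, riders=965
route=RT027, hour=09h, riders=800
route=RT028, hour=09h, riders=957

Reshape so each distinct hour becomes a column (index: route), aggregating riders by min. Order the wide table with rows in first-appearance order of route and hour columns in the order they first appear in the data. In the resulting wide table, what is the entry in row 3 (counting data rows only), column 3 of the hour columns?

147

With rows in first-appearance order of route, row 3 is route=RT027. hour columns in first-appearance order: 18h, 09h, 06h, 20h; column 3 is 06h.
Long rows with route=RT027, hour=06h: min(710, 147) = 147.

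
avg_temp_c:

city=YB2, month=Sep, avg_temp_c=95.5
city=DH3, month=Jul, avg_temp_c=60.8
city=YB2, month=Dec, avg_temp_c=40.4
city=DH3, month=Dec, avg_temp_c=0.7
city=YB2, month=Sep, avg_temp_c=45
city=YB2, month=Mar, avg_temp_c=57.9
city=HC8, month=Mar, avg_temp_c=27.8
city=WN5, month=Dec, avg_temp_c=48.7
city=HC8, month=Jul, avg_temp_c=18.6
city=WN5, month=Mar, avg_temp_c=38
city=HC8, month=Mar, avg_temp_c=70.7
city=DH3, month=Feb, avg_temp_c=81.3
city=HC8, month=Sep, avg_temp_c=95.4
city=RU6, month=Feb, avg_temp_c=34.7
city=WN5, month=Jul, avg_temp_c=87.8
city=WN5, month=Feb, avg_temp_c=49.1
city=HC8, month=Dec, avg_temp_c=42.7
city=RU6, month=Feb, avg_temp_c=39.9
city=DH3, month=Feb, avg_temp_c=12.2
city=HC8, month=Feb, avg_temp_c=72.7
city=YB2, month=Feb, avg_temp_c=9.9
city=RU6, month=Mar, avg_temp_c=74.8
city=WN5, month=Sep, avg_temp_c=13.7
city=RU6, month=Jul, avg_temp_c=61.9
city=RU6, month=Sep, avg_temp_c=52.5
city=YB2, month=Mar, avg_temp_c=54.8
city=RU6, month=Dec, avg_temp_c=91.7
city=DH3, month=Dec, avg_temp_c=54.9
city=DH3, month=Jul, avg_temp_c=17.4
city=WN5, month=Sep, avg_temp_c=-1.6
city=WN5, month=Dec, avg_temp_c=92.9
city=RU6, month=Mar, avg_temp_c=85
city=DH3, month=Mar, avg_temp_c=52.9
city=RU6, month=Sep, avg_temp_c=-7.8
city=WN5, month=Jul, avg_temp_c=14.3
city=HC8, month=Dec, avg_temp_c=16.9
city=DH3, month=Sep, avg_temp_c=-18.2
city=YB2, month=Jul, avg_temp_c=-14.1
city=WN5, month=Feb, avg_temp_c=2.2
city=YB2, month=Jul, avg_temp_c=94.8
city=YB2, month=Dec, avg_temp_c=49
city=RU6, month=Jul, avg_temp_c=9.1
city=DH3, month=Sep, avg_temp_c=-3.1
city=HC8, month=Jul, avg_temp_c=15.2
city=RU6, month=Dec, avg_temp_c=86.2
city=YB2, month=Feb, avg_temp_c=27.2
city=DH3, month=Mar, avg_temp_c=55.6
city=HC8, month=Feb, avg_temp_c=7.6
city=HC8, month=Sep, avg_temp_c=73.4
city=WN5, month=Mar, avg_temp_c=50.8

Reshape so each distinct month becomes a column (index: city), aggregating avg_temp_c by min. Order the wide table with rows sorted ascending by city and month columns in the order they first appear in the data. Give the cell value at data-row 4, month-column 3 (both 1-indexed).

48.7

With rows sorted ascending by city, row 4 is city=WN5. month columns in first-appearance order: Sep, Jul, Dec, Mar, Feb; column 3 is Dec.
Long rows with city=WN5, month=Dec: min(48.7, 92.9) = 48.7.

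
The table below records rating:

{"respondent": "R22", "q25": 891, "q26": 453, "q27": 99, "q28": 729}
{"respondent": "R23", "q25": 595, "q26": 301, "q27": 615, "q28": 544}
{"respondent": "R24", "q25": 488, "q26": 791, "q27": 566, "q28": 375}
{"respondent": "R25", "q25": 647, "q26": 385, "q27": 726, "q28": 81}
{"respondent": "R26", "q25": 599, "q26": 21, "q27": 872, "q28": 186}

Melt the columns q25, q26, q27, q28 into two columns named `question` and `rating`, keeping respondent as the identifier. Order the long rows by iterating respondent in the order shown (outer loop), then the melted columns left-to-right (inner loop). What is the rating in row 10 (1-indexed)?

791

20 rows total (5 × 4). Row 10: index ⌊(10-1)/4⌋ = 2 into respondent → R24; (10-1) mod 4 = 1 into the melted columns → q26.
So row 10 is (R24, q26, 791); rating = 791.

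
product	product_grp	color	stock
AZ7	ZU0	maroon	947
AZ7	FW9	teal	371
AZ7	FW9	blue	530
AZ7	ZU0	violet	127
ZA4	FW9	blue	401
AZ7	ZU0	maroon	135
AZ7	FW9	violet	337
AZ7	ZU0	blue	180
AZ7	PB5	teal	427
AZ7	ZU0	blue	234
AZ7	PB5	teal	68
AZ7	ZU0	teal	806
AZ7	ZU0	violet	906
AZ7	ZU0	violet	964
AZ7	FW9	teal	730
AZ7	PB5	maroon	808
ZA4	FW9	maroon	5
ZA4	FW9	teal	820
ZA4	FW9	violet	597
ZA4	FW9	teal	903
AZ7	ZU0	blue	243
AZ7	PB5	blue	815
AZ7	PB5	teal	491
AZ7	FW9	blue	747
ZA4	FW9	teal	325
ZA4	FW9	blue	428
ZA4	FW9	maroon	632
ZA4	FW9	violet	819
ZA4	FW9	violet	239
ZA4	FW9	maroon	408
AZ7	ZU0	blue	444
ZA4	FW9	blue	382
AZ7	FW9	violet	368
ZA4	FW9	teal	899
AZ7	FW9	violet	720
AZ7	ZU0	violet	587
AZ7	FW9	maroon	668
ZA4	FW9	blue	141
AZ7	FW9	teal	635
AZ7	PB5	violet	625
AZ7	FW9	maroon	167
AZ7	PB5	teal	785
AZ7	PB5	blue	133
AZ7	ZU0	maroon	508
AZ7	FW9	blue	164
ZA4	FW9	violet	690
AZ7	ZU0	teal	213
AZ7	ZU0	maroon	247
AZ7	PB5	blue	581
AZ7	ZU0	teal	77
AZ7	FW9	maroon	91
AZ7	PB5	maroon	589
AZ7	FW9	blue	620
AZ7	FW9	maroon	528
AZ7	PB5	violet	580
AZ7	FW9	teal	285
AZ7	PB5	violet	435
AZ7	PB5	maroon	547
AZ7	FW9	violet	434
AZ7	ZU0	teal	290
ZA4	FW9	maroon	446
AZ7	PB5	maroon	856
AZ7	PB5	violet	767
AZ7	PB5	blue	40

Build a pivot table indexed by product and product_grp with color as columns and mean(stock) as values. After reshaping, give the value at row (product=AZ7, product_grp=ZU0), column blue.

275.25

Rows with product=AZ7, product_grp=ZU0 and color=blue: stock values are 180, 234, 243, 444.
(180 + 234 + 243 + 444) / 4 = 275.25.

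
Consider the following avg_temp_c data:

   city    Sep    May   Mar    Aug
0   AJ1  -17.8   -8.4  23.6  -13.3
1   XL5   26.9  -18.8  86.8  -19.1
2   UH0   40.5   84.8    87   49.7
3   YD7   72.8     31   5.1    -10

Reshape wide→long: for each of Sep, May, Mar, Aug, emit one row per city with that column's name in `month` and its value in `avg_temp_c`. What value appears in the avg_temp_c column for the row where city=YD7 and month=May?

31

Unpivoting turns each (city, wide-column) pair into one long row.
The wide cell at row YD7, column May holds 31, so the long row (YD7, May) has avg_temp_c=31.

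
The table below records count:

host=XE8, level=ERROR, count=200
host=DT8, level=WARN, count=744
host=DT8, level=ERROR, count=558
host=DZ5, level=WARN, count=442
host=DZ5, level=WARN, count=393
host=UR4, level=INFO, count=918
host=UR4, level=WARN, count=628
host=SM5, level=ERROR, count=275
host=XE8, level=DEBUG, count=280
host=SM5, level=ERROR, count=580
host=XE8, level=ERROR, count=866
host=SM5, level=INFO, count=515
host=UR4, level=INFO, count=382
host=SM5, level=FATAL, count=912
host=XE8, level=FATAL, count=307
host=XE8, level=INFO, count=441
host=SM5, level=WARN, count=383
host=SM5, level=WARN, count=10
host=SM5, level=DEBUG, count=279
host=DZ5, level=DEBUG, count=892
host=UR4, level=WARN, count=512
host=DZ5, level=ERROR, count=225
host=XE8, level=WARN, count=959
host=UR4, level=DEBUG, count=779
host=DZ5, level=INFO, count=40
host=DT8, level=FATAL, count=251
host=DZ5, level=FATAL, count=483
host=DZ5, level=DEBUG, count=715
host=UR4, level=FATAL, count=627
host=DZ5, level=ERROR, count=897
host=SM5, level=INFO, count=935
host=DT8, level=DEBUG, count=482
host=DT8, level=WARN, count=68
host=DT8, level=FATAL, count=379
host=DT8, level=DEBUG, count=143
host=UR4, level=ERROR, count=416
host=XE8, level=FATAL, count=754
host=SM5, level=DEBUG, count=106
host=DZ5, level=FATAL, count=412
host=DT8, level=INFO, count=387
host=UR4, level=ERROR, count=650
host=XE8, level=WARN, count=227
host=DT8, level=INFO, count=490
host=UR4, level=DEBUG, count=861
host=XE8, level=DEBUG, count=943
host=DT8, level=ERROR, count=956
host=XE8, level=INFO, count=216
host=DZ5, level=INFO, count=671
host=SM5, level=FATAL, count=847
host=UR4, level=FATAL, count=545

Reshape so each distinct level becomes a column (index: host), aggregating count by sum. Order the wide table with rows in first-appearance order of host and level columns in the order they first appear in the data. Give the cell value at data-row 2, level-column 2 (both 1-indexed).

812

With rows in first-appearance order of host, row 2 is host=DT8. level columns in first-appearance order: ERROR, WARN, INFO, DEBUG, FATAL; column 2 is WARN.
Long rows with host=DT8, level=WARN: 744 + 68 = 812.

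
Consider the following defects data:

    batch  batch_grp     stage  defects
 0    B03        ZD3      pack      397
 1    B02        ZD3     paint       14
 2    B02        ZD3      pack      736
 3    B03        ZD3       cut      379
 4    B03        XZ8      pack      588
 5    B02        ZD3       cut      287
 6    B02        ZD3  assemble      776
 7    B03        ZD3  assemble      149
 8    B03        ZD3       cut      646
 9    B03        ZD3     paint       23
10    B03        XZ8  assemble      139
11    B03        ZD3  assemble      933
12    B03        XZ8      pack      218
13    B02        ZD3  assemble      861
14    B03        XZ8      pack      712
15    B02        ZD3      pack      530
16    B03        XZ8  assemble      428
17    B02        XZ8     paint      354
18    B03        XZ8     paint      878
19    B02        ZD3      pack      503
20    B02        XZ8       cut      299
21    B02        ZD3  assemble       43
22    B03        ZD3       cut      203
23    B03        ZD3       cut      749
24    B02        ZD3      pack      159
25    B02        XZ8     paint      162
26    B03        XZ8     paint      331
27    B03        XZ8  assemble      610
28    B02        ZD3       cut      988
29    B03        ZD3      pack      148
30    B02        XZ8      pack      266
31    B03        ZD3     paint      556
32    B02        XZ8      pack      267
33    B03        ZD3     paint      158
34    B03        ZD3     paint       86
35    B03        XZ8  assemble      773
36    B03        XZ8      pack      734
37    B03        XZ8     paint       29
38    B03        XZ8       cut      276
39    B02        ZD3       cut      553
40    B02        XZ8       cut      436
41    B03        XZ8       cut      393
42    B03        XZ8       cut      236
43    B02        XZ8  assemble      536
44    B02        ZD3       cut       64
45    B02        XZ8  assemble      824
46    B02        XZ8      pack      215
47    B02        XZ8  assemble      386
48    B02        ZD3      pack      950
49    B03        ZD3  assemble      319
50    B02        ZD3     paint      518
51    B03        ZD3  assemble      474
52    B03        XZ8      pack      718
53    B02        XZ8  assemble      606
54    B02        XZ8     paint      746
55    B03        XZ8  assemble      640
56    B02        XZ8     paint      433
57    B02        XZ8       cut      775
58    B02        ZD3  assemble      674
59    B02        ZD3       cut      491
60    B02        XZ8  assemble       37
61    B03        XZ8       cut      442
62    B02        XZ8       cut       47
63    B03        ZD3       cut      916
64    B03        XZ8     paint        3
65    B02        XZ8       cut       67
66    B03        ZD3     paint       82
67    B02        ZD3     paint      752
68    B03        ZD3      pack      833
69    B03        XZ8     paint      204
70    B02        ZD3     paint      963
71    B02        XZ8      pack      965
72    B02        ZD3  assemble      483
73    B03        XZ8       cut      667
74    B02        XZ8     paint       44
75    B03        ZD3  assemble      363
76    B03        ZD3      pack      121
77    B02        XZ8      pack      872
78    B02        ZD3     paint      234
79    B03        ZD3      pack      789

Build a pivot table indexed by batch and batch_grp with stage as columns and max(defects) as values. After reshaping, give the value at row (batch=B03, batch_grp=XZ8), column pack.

Rows with batch=B03, batch_grp=XZ8 and stage=pack: defects values are 588, 218, 712, 734, 718.
max(588, 218, 712, 734, 718) = 734.

734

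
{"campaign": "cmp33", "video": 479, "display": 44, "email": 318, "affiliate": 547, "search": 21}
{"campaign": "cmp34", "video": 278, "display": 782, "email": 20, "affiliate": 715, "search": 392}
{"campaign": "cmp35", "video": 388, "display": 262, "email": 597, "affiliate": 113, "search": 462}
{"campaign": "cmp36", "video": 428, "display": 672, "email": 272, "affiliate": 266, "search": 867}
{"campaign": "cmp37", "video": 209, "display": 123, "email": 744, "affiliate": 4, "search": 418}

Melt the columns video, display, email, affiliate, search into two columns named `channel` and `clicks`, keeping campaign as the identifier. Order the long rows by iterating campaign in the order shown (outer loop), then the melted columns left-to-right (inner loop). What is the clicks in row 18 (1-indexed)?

25 rows total (5 × 5). Row 18: index ⌊(18-1)/5⌋ = 3 into campaign → cmp36; (18-1) mod 5 = 2 into the melted columns → email.
So row 18 is (cmp36, email, 272); clicks = 272.

272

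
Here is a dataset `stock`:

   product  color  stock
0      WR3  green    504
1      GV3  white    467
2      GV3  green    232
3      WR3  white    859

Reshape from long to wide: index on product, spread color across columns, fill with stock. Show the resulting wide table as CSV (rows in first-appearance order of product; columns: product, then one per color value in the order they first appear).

Columns: product plus the 2 distinct color values (green, white).
For example, row WR3 column green takes stock=504 from the long row (WR3, green).

product,green,white
WR3,504,859
GV3,232,467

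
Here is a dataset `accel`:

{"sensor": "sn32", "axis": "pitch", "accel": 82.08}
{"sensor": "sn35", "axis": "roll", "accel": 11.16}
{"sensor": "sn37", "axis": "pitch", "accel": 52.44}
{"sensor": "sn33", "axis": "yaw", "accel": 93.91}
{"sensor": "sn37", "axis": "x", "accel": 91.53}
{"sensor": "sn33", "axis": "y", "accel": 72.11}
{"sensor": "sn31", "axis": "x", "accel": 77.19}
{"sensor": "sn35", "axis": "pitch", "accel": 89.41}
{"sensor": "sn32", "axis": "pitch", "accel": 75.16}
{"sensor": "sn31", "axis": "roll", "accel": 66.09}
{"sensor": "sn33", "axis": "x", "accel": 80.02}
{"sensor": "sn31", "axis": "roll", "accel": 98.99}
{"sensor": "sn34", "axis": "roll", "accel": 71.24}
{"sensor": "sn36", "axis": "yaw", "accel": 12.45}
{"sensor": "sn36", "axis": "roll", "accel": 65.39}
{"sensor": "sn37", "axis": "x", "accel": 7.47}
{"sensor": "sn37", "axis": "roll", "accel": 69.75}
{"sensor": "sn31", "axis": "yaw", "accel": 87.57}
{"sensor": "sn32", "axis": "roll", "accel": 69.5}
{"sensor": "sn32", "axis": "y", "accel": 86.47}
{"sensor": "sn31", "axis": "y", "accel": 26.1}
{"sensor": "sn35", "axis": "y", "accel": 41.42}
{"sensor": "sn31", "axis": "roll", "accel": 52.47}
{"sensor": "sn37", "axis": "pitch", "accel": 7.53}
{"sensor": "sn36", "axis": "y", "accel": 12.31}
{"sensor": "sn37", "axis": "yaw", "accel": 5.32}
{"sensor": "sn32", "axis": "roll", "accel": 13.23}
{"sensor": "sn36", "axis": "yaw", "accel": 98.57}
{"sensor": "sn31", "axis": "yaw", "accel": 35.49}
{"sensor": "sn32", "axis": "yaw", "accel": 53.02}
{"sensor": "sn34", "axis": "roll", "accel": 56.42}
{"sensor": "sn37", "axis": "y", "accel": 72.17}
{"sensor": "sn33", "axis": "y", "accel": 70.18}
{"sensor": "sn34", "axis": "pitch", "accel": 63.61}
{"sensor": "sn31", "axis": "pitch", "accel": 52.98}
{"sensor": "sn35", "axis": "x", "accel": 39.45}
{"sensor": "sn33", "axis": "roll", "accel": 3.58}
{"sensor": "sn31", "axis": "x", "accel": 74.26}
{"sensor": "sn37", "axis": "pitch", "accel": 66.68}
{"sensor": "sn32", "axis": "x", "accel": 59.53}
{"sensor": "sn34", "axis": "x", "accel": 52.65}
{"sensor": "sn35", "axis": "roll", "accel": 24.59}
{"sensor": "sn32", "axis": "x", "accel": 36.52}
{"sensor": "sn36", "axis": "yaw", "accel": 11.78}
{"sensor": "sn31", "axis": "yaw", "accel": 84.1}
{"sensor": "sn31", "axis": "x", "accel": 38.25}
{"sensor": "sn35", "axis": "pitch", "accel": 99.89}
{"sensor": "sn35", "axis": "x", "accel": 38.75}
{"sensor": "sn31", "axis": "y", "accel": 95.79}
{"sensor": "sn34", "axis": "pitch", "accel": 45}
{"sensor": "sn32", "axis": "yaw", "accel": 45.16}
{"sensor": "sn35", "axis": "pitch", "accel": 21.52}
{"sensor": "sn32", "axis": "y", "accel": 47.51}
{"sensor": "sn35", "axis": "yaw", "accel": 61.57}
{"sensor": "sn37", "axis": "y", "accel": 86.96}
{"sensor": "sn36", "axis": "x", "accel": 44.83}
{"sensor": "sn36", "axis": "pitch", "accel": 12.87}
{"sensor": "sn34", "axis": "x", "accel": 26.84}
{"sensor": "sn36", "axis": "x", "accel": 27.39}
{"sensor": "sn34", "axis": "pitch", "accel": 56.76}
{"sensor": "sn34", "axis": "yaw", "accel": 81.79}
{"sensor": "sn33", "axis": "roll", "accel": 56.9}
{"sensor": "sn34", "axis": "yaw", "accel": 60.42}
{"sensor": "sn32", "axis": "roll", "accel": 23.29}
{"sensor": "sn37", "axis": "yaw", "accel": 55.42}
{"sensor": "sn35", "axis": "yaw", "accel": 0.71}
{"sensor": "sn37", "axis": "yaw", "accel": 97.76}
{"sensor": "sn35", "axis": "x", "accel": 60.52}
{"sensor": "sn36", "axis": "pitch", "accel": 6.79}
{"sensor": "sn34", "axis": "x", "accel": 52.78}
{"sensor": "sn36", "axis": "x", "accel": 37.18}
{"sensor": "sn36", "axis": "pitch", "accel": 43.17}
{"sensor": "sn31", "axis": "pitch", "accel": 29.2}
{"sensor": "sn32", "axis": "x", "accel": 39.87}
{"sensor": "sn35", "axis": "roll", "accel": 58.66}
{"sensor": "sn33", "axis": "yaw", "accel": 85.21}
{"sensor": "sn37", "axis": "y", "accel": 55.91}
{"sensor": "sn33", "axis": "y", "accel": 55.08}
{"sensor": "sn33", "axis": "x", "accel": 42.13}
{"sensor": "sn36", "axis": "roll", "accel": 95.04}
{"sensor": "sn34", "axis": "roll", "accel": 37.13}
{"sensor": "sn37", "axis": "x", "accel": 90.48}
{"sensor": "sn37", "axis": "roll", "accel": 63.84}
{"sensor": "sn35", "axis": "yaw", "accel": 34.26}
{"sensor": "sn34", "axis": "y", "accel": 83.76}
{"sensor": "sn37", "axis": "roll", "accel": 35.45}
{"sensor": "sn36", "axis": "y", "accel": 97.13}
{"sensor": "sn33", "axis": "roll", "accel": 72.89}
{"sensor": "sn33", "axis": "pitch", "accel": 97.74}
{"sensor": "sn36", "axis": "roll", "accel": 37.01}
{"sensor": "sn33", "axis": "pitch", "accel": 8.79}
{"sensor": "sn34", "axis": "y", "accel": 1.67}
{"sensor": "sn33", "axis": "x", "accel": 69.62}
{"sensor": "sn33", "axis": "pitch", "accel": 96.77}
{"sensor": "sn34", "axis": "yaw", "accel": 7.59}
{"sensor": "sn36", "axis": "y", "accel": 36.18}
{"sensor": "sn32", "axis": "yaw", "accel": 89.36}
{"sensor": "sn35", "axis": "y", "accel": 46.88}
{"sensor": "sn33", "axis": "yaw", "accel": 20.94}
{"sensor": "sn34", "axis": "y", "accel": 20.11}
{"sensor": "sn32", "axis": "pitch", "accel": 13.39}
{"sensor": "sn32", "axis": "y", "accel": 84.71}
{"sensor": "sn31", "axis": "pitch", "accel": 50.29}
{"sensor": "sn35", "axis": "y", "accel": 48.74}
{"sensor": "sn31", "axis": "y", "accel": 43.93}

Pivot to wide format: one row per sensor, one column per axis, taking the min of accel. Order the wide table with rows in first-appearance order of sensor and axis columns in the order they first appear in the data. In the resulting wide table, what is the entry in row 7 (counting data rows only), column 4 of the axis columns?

With rows in first-appearance order of sensor, row 7 is sensor=sn36. axis columns in first-appearance order: pitch, roll, yaw, x, y; column 4 is x.
Long rows with sensor=sn36, axis=x: min(44.83, 27.39, 37.18) = 27.39.

27.39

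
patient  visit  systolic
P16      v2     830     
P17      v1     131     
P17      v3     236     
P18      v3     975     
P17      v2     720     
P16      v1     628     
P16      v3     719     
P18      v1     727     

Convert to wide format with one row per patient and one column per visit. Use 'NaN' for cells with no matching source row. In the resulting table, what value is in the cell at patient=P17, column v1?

The long row with patient=P17, visit=v1 has systolic=131.

131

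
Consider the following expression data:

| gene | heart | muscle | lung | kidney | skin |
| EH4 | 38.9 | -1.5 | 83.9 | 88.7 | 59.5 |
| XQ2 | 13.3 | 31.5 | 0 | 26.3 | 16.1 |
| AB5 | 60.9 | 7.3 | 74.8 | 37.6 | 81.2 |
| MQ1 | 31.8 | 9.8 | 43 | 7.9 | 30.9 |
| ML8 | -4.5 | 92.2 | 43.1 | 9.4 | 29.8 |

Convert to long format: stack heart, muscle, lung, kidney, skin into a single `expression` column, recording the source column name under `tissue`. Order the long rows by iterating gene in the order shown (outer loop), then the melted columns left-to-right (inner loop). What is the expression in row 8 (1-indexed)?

25 rows total (5 × 5). Row 8: index ⌊(8-1)/5⌋ = 1 into gene → XQ2; (8-1) mod 5 = 2 into the melted columns → lung.
So row 8 is (XQ2, lung, 0); expression = 0.

0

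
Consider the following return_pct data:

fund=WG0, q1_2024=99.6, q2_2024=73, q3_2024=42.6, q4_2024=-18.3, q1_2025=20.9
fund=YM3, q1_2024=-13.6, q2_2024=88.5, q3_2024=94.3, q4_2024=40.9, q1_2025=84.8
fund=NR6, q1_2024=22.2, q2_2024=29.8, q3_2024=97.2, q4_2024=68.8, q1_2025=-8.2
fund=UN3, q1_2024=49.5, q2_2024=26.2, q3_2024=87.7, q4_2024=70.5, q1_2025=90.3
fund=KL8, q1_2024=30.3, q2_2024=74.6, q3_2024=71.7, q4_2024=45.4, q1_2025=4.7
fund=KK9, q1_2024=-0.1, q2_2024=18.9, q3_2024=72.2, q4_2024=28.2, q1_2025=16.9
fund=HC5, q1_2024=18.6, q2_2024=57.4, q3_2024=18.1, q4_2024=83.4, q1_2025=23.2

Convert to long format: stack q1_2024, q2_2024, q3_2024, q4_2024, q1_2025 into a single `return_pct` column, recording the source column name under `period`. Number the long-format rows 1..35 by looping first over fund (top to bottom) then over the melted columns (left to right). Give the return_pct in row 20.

90.3

35 rows total (7 × 5). Row 20: index ⌊(20-1)/5⌋ = 3 into fund → UN3; (20-1) mod 5 = 4 into the melted columns → q1_2025.
So row 20 is (UN3, q1_2025, 90.3); return_pct = 90.3.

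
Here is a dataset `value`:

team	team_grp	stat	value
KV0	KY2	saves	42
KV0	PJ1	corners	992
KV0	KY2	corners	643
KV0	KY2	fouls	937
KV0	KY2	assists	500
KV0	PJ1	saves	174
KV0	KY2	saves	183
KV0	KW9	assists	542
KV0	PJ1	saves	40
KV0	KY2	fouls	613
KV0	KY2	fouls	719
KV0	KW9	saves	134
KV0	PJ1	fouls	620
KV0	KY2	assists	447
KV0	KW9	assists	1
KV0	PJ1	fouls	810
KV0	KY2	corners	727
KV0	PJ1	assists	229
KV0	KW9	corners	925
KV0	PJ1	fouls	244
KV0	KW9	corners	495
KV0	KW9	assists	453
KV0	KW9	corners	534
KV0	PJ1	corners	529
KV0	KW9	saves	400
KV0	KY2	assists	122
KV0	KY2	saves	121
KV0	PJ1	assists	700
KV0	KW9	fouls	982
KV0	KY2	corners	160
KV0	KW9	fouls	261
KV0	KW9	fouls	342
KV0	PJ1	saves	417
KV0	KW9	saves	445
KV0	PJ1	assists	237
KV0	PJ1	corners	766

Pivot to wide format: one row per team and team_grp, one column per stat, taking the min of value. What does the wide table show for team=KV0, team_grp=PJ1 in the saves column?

Rows with team=KV0, team_grp=PJ1 and stat=saves: value values are 174, 40, 417.
min(174, 40, 417) = 40.

40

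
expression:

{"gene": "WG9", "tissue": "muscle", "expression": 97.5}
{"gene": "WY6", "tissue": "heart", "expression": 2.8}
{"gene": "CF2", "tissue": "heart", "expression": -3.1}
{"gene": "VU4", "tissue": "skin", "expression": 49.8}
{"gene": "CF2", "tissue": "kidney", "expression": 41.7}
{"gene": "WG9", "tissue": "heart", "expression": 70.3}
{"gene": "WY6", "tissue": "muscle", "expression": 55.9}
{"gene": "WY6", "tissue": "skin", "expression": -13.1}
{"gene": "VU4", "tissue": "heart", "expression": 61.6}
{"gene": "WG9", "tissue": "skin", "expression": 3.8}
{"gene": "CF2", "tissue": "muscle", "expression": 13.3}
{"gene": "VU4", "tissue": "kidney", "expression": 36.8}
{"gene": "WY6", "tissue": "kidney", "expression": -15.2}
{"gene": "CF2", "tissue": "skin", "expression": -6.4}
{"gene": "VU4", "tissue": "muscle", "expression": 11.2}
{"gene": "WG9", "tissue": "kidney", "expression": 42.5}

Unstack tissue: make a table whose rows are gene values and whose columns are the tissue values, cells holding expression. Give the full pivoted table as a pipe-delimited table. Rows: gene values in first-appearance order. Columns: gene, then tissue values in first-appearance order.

| gene | muscle | heart | skin | kidney |
| WG9 | 97.5 | 70.3 | 3.8 | 42.5 |
| WY6 | 55.9 | 2.8 | -13.1 | -15.2 |
| CF2 | 13.3 | -3.1 | -6.4 | 41.7 |
| VU4 | 11.2 | 61.6 | 49.8 | 36.8 |

Columns: gene plus the 4 distinct tissue values (muscle, heart, skin, kidney).
For example, row WG9 column muscle takes expression=97.5 from the long row (WG9, muscle).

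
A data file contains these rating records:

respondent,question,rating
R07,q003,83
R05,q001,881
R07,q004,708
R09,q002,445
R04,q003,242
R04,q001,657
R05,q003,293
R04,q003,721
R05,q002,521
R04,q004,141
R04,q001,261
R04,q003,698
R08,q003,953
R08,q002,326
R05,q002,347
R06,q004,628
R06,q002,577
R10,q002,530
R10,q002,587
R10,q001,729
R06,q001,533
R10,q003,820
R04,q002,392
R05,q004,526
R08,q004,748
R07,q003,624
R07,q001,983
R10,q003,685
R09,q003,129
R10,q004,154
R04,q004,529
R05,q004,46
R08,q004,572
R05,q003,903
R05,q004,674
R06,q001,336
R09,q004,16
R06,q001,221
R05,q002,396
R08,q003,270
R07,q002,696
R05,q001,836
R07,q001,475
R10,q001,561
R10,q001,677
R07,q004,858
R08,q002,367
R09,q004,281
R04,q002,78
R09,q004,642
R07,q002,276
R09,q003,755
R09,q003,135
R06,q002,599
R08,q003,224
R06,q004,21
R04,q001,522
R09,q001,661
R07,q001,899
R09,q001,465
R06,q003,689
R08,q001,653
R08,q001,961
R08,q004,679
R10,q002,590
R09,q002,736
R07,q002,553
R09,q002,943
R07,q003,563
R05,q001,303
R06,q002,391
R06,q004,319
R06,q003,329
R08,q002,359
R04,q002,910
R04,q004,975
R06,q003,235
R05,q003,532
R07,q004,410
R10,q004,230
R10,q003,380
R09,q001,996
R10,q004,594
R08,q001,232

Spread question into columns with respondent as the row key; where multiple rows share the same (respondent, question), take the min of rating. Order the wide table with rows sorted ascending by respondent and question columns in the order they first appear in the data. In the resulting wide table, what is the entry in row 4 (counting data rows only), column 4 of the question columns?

With rows sorted ascending by respondent, row 4 is respondent=R07. question columns in first-appearance order: q003, q001, q004, q002; column 4 is q002.
Long rows with respondent=R07, question=q002: min(696, 276, 553) = 276.

276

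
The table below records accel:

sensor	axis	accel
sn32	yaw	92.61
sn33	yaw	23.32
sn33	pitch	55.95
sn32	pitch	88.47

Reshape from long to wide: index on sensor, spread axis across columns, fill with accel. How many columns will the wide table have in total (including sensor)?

3

1 column for sensor plus 2 distinct axis values → 3 columns.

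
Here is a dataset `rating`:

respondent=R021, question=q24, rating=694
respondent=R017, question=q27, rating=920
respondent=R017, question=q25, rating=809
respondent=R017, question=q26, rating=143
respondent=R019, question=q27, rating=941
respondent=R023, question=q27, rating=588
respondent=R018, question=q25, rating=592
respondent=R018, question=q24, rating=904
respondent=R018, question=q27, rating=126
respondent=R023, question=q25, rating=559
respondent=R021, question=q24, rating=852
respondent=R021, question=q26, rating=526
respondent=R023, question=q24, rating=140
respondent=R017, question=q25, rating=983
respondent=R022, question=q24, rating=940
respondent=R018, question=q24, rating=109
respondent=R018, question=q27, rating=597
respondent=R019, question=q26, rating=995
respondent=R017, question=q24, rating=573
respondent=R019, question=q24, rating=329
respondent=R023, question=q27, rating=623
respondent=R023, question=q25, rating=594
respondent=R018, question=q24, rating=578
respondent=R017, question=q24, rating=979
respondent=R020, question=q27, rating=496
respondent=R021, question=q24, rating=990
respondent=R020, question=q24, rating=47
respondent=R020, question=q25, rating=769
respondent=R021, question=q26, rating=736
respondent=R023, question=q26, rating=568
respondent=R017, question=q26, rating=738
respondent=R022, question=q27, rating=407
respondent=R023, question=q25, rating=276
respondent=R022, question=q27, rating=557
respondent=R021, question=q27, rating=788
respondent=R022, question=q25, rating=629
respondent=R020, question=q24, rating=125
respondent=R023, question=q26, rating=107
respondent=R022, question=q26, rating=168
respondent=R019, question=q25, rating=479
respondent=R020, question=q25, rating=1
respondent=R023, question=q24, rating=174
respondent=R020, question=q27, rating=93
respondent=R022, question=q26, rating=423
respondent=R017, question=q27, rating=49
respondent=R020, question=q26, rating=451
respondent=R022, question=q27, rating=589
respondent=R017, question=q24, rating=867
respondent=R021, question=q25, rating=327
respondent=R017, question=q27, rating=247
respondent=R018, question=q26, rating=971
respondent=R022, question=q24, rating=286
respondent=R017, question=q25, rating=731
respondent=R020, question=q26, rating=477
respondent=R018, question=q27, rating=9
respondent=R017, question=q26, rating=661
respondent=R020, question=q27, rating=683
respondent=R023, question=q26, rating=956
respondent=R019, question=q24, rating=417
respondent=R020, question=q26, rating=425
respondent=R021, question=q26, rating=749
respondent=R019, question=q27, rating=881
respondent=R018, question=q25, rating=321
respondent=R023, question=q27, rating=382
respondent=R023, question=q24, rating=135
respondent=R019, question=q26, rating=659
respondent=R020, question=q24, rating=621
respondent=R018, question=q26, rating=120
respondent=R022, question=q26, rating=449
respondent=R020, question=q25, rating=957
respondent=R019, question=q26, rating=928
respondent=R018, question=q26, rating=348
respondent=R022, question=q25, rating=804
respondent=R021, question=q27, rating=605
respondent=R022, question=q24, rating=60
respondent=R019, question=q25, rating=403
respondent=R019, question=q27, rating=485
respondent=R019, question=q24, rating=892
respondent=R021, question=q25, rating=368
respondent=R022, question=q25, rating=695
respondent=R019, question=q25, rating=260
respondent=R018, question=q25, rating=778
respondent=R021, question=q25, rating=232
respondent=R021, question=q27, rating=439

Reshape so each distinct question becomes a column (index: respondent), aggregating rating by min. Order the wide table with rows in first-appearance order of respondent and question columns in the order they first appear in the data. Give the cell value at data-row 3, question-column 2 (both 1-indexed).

485

With rows in first-appearance order of respondent, row 3 is respondent=R019. question columns in first-appearance order: q24, q27, q25, q26; column 2 is q27.
Long rows with respondent=R019, question=q27: min(941, 881, 485) = 485.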